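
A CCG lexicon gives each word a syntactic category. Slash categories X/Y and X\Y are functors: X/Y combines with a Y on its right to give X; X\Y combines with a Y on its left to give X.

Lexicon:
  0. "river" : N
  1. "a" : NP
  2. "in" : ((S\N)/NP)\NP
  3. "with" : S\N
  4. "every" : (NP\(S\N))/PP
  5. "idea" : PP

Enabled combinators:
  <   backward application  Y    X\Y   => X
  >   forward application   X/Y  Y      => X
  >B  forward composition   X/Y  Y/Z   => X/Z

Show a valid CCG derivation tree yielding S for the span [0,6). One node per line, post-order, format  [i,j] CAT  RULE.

[0,6] S   <
  [0,1] "river" : N
  [1,6] S\N   >
    [1,3] (S\N)/NP   <
      [1,2] "a" : NP
      [2,3] "in" : ((S\N)/NP)\NP
    [3,6] NP   <
      [3,4] "with" : S\N
      [4,6] NP\(S\N)   >
        [4,5] "every" : (NP\(S\N))/PP
        [5,6] "idea" : PP

[0,1] N  lex  "river"
[1,2] NP  lex  "a"
[2,3] ((S\N)/NP)\NP  lex  "in"
[1,3] (S\N)/NP  <  k=2
[3,4] S\N  lex  "with"
[4,5] (NP\(S\N))/PP  lex  "every"
[5,6] PP  lex  "idea"
[4,6] NP\(S\N)  >  k=5
[3,6] NP  <  k=4
[1,6] S\N  >  k=3
[0,6] S  <  k=1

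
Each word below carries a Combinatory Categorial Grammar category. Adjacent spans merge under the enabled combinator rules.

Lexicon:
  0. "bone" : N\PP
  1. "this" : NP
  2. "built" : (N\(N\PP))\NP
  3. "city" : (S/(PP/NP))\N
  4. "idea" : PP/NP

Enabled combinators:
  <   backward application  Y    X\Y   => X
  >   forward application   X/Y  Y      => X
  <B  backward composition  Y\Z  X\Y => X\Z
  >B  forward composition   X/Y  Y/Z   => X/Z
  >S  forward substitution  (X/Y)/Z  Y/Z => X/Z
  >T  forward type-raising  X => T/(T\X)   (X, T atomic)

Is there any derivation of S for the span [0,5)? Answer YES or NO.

[0,5] S   >
  [0,4] S/(PP/NP)   <
    [0,3] N   <
      [0,1] "bone" : N\PP
      [1,3] N\(N\PP)   <
        [1,2] "this" : NP
        [2,3] "built" : (N\(N\PP))\NP
    [3,4] "city" : (S/(PP/NP))\N
  [4,5] "idea" : PP/NP

YES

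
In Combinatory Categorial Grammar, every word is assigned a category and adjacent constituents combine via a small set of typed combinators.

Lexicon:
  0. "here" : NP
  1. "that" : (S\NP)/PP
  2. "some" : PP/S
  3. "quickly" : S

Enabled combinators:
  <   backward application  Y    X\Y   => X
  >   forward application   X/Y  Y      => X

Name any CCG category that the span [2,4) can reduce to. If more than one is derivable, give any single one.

[0,4] S   <
  [0,1] "here" : NP
  [1,4] S\NP   >
    [1,2] "that" : (S\NP)/PP
    [2,4] PP   >
      [2,3] "some" : PP/S
      [3,4] "quickly" : S

PP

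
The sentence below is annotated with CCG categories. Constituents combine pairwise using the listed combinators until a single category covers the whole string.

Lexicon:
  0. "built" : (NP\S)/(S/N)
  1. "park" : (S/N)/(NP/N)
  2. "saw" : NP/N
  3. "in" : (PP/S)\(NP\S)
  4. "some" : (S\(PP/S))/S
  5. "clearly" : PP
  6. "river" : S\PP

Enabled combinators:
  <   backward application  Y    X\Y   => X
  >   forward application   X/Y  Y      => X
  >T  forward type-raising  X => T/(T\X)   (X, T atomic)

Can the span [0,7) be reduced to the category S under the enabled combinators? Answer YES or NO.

YES

[0,7] S   <
  [0,4] PP/S   <
    [0,3] NP\S   >
      [0,1] "built" : (NP\S)/(S/N)
      [1,3] S/N   >
        [1,2] "park" : (S/N)/(NP/N)
        [2,3] "saw" : NP/N
    [3,4] "in" : (PP/S)\(NP\S)
  [4,7] S\(PP/S)   >
    [4,5] "some" : (S\(PP/S))/S
    [5,7] S   >
      [5,6] S/(S\PP)   >T
        [5,6] "clearly" : PP
      [6,7] "river" : S\PP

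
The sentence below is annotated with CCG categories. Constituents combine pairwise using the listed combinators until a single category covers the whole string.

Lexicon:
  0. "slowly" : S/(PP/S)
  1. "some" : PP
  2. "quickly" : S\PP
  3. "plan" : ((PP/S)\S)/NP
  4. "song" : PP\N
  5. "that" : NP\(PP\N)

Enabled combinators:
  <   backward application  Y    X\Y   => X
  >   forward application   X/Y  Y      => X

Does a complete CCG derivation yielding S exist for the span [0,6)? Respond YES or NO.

[0,6] S   >
  [0,1] "slowly" : S/(PP/S)
  [1,6] PP/S   <
    [1,3] S   <
      [1,2] "some" : PP
      [2,3] "quickly" : S\PP
    [3,6] (PP/S)\S   >
      [3,4] "plan" : ((PP/S)\S)/NP
      [4,6] NP   <
        [4,5] "song" : PP\N
        [5,6] "that" : NP\(PP\N)

YES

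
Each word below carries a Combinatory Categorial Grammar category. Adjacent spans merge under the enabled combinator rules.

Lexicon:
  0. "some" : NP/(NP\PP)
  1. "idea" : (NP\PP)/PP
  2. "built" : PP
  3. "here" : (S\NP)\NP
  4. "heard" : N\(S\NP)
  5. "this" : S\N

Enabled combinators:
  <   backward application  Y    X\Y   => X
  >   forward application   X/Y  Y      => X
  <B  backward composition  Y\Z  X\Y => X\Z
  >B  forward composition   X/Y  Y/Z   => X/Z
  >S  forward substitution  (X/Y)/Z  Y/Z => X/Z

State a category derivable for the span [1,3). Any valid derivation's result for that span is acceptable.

NP\PP

[0,6] S   <
  [0,3] NP   >
    [0,1] "some" : NP/(NP\PP)
    [1,3] NP\PP   >
      [1,2] "idea" : (NP\PP)/PP
      [2,3] "built" : PP
  [3,6] S\NP   <B
    [3,5] N\NP   <B
      [3,4] "here" : (S\NP)\NP
      [4,5] "heard" : N\(S\NP)
    [5,6] "this" : S\N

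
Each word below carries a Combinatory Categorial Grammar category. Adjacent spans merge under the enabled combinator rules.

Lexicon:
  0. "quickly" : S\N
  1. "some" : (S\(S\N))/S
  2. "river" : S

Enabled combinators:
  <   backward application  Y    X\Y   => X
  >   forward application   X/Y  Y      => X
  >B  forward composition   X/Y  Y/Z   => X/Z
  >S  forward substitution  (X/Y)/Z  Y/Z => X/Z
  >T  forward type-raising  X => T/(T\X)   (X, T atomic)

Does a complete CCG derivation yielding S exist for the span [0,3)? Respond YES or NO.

YES

[0,3] S   <
  [0,1] "quickly" : S\N
  [1,3] S\(S\N)   >
    [1,2] "some" : (S\(S\N))/S
    [2,3] "river" : S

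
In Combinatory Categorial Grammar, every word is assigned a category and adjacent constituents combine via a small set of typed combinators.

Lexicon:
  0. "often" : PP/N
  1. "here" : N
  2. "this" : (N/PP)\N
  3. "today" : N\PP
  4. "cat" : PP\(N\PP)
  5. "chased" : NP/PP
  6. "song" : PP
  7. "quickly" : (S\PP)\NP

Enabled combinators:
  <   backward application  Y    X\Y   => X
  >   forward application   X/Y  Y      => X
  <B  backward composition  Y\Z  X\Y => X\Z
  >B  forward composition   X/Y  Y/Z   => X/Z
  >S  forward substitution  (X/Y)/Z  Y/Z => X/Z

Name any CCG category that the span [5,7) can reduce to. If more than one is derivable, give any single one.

[0,8] S   <
  [0,5] PP   >
    [0,1] "often" : PP/N
    [1,5] N   >
      [1,3] N/PP   <
        [1,2] "here" : N
        [2,3] "this" : (N/PP)\N
      [3,5] PP   <
        [3,4] "today" : N\PP
        [4,5] "cat" : PP\(N\PP)
  [5,8] S\PP   <
    [5,7] NP   >
      [5,6] "chased" : NP/PP
      [6,7] "song" : PP
    [7,8] "quickly" : (S\PP)\NP

NP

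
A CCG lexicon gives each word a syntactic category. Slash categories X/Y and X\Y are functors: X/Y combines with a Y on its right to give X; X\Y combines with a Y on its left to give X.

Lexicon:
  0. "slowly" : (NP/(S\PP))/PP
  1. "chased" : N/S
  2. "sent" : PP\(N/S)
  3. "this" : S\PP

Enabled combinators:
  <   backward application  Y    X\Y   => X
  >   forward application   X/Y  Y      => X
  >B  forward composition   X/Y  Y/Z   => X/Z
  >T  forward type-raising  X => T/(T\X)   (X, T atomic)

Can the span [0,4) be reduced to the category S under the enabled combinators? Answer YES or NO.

NO

(NP/(S\PP))/PP N/S PP\(N/S) S\PP
CKY chart[0,4] = {(NP/(S\PP))/(PP\S), N/(N\NP), NP, NP/(NP\NP), PP/(PP\NP), S/(S\NP)}; S ∉ chart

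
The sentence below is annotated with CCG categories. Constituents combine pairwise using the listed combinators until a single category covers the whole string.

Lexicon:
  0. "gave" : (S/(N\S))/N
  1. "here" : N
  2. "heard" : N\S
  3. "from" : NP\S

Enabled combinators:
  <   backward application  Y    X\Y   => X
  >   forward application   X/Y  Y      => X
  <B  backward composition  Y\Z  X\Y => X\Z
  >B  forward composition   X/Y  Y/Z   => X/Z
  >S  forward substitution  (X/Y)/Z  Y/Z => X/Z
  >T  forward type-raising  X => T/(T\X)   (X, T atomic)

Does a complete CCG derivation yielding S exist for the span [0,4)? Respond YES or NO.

(S/(N\S))/N N N\S NP\S
CKY chart[0,4] = {N/(N\NP), NP, NP/(NP\NP), PP/(PP\NP), S/(S\NP)}; S ∉ chart

NO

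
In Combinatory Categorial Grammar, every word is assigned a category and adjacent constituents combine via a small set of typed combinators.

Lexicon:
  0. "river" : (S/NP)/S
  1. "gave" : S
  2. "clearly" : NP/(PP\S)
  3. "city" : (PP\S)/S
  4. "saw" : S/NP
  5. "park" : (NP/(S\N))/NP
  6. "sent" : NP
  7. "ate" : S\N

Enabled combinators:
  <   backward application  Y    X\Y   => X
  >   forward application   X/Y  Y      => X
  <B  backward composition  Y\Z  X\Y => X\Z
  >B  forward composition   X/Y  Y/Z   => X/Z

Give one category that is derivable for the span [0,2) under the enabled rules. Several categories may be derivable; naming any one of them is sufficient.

[0,8] S   >
  [0,5] S/NP   >B
    [0,4] S/S   >B
      [0,2] S/NP   >
        [0,1] "river" : (S/NP)/S
        [1,2] "gave" : S
      [2,4] NP/S   >B
        [2,3] "clearly" : NP/(PP\S)
        [3,4] "city" : (PP\S)/S
    [4,5] "saw" : S/NP
  [5,8] NP   >
    [5,7] NP/(S\N)   >
      [5,6] "park" : (NP/(S\N))/NP
      [6,7] "sent" : NP
    [7,8] "ate" : S\N

S/NP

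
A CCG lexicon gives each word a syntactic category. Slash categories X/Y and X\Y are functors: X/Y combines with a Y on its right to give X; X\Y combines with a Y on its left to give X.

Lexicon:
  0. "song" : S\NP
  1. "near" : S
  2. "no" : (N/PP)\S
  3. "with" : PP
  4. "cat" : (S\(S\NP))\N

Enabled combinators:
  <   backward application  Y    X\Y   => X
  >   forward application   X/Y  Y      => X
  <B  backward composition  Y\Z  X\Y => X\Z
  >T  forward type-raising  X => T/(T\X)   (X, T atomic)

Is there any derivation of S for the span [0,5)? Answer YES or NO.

YES

[0,5] S   <
  [0,1] "song" : S\NP
  [1,5] S\(S\NP)   <
    [1,4] N   >
      [1,3] N/PP   <
        [1,2] "near" : S
        [2,3] "no" : (N/PP)\S
      [3,4] "with" : PP
    [4,5] "cat" : (S\(S\NP))\N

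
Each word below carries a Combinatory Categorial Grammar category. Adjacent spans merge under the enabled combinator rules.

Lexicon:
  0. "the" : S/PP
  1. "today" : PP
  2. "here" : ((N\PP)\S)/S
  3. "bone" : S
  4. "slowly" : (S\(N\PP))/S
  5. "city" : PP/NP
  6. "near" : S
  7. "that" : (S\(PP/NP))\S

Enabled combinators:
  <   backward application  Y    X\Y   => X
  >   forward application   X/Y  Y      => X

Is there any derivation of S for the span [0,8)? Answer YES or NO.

[0,8] S   <
  [0,4] N\PP   <
    [0,2] S   >
      [0,1] "the" : S/PP
      [1,2] "today" : PP
    [2,4] (N\PP)\S   >
      [2,3] "here" : ((N\PP)\S)/S
      [3,4] "bone" : S
  [4,8] S\(N\PP)   >
    [4,5] "slowly" : (S\(N\PP))/S
    [5,8] S   <
      [5,6] "city" : PP/NP
      [6,8] S\(PP/NP)   <
        [6,7] "near" : S
        [7,8] "that" : (S\(PP/NP))\S

YES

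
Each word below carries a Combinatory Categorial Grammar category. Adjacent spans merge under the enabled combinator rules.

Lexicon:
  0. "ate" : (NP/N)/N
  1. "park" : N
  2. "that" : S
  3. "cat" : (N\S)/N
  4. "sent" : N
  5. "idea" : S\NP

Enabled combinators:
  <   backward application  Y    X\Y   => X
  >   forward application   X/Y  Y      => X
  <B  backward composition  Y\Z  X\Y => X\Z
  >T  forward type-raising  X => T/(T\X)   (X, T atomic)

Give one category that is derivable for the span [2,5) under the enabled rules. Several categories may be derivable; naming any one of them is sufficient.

[0,6] S   <
  [0,5] NP   >
    [0,2] NP/N   >
      [0,1] "ate" : (NP/N)/N
      [1,2] "park" : N
    [2,5] N   <
      [2,3] "that" : S
      [3,5] N\S   >
        [3,4] "cat" : (N\S)/N
        [4,5] "sent" : N
  [5,6] "idea" : S\NP

N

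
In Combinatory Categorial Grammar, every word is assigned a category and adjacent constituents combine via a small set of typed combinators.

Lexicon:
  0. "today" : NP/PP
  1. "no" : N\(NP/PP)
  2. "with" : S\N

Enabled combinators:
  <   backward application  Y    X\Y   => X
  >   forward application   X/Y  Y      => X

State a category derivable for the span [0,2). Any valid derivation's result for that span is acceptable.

N

[0,3] S   <
  [0,2] N   <
    [0,1] "today" : NP/PP
    [1,2] "no" : N\(NP/PP)
  [2,3] "with" : S\N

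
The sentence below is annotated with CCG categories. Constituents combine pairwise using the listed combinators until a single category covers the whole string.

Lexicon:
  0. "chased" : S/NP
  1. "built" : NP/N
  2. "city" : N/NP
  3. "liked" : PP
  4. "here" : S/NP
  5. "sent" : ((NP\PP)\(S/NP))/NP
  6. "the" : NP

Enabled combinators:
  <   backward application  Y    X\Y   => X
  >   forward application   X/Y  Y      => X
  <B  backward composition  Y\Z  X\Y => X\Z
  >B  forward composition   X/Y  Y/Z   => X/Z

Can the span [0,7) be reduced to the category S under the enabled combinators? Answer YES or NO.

YES

[0,7] S   >
  [0,2] S/N   >B
    [0,1] "chased" : S/NP
    [1,2] "built" : NP/N
  [2,7] N   >
    [2,3] "city" : N/NP
    [3,7] NP   <
      [3,4] "liked" : PP
      [4,7] NP\PP   <
        [4,5] "here" : S/NP
        [5,7] (NP\PP)\(S/NP)   >
          [5,6] "sent" : ((NP\PP)\(S/NP))/NP
          [6,7] "the" : NP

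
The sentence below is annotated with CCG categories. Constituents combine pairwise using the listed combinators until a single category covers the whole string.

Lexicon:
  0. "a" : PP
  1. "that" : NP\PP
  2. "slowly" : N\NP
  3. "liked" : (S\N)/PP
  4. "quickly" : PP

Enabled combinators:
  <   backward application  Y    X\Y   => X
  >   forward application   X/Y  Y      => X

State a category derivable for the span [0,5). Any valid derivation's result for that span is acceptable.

S

[0,5] S   <
  [0,3] N   <
    [0,2] NP   <
      [0,1] "a" : PP
      [1,2] "that" : NP\PP
    [2,3] "slowly" : N\NP
  [3,5] S\N   >
    [3,4] "liked" : (S\N)/PP
    [4,5] "quickly" : PP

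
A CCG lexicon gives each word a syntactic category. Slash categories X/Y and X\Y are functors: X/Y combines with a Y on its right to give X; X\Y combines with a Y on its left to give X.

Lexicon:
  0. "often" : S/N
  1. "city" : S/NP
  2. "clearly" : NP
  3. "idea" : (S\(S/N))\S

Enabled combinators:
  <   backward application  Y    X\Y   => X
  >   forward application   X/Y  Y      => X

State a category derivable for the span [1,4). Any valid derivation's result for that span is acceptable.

[0,4] S   <
  [0,1] "often" : S/N
  [1,4] S\(S/N)   <
    [1,3] S   >
      [1,2] "city" : S/NP
      [2,3] "clearly" : NP
    [3,4] "idea" : (S\(S/N))\S

S\(S/N)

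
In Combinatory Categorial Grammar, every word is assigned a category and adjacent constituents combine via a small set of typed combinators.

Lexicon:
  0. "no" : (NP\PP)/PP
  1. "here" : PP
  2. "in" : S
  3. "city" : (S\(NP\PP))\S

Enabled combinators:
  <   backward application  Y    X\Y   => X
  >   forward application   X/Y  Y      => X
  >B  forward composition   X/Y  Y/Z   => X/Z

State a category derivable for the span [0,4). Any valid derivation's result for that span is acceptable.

[0,4] S   <
  [0,2] NP\PP   >
    [0,1] "no" : (NP\PP)/PP
    [1,2] "here" : PP
  [2,4] S\(NP\PP)   <
    [2,3] "in" : S
    [3,4] "city" : (S\(NP\PP))\S

S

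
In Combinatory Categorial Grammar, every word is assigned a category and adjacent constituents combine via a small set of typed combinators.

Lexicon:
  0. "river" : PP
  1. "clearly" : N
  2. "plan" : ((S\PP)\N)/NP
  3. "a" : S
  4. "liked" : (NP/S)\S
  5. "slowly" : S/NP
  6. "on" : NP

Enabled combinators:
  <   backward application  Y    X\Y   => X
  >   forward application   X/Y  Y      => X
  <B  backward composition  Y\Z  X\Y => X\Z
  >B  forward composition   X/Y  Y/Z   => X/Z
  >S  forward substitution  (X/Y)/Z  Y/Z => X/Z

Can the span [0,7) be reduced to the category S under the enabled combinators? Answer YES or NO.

[0,7] S   <
  [0,1] "river" : PP
  [1,7] S\PP   <
    [1,2] "clearly" : N
    [2,7] (S\PP)\N   >
      [2,3] "plan" : ((S\PP)\N)/NP
      [3,7] NP   >
        [3,5] NP/S   <
          [3,4] "a" : S
          [4,5] "liked" : (NP/S)\S
        [5,7] S   >
          [5,6] "slowly" : S/NP
          [6,7] "on" : NP

YES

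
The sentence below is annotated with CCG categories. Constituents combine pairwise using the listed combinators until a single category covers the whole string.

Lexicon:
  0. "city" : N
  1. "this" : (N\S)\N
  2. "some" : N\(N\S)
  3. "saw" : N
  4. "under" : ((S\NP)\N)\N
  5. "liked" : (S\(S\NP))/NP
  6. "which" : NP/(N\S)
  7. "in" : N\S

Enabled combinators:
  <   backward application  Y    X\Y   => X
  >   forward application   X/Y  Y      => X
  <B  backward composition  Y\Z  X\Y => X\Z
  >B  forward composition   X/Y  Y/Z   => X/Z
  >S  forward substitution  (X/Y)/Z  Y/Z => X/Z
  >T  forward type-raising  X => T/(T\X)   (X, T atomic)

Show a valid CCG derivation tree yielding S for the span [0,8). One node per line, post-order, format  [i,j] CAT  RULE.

[0,1] N  lex  "city"
[1,2] (N\S)\N  lex  "this"
[0,2] N\S  <  k=1
[2,3] N\(N\S)  lex  "some"
[0,3] N  <  k=2
[3,4] N  lex  "saw"
[4,5] ((S\NP)\N)\N  lex  "under"
[3,5] (S\NP)\N  <  k=4
[0,5] S\NP  <  k=3
[5,6] (S\(S\NP))/NP  lex  "liked"
[6,7] NP/(N\S)  lex  "which"
[7,8] N\S  lex  "in"
[6,8] NP  >  k=7
[5,8] S\(S\NP)  >  k=6
[0,8] S  <  k=5

[0,8] S   <
  [0,5] S\NP   <
    [0,3] N   <
      [0,2] N\S   <
        [0,1] "city" : N
        [1,2] "this" : (N\S)\N
      [2,3] "some" : N\(N\S)
    [3,5] (S\NP)\N   <
      [3,4] "saw" : N
      [4,5] "under" : ((S\NP)\N)\N
  [5,8] S\(S\NP)   >
    [5,6] "liked" : (S\(S\NP))/NP
    [6,8] NP   >
      [6,7] "which" : NP/(N\S)
      [7,8] "in" : N\S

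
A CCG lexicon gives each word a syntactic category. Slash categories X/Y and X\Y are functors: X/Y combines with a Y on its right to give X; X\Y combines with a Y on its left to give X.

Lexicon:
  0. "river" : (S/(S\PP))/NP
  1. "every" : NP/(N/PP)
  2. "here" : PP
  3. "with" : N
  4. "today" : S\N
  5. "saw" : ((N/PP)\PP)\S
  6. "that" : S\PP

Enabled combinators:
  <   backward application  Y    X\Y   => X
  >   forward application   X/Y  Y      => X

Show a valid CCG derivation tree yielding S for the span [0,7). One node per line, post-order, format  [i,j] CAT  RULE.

[0,7] S   >
  [0,6] S/(S\PP)   >
    [0,1] "river" : (S/(S\PP))/NP
    [1,6] NP   >
      [1,2] "every" : NP/(N/PP)
      [2,6] N/PP   <
        [2,3] "here" : PP
        [3,6] (N/PP)\PP   <
          [3,5] S   <
            [3,4] "with" : N
            [4,5] "today" : S\N
          [5,6] "saw" : ((N/PP)\PP)\S
  [6,7] "that" : S\PP

[0,1] (S/(S\PP))/NP  lex  "river"
[1,2] NP/(N/PP)  lex  "every"
[2,3] PP  lex  "here"
[3,4] N  lex  "with"
[4,5] S\N  lex  "today"
[3,5] S  <  k=4
[5,6] ((N/PP)\PP)\S  lex  "saw"
[3,6] (N/PP)\PP  <  k=5
[2,6] N/PP  <  k=3
[1,6] NP  >  k=2
[0,6] S/(S\PP)  >  k=1
[6,7] S\PP  lex  "that"
[0,7] S  >  k=6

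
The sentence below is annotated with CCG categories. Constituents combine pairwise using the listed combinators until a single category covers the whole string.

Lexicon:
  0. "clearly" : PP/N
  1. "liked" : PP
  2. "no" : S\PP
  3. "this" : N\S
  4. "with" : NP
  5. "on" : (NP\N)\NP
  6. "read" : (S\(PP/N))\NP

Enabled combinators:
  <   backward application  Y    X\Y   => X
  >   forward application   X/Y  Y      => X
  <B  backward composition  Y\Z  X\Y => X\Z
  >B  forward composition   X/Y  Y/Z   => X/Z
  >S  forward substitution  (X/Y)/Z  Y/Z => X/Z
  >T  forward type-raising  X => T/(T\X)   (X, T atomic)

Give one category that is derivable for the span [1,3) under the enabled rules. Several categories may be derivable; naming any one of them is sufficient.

S

[0,7] S   <
  [0,1] "clearly" : PP/N
  [1,7] S\(PP/N)   <
    [1,6] NP   <
      [1,4] N   <
        [1,3] S   <
          [1,2] "liked" : PP
          [2,3] "no" : S\PP
        [3,4] "this" : N\S
      [4,6] NP\N   <
        [4,5] "with" : NP
        [5,6] "on" : (NP\N)\NP
    [6,7] "read" : (S\(PP/N))\NP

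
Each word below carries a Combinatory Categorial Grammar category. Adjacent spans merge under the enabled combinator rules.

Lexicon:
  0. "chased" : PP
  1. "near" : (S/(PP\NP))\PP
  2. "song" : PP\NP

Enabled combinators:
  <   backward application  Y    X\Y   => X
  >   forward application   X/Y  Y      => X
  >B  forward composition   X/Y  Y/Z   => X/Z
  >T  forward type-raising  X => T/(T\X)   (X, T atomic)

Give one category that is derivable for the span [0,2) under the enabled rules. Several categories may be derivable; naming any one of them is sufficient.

S/(PP\NP)

[0,3] S   >
  [0,2] S/(PP\NP)   <
    [0,1] "chased" : PP
    [1,2] "near" : (S/(PP\NP))\PP
  [2,3] "song" : PP\NP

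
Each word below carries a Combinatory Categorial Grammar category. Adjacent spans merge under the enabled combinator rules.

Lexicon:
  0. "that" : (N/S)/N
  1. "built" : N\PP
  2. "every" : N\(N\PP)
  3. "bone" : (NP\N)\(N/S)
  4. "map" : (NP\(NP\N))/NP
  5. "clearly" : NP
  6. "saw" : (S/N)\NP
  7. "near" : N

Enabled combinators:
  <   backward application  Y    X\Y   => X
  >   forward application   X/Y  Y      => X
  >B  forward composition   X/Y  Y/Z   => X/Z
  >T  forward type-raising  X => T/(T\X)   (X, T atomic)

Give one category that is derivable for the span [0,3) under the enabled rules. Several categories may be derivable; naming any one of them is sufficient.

[0,8] S   >
  [0,7] S/N   <
    [0,6] NP   <
      [0,4] NP\N   <
        [0,3] N/S   >
          [0,1] "that" : (N/S)/N
          [1,3] N   <
            [1,2] "built" : N\PP
            [2,3] "every" : N\(N\PP)
        [3,4] "bone" : (NP\N)\(N/S)
      [4,6] NP\(NP\N)   >
        [4,5] "map" : (NP\(NP\N))/NP
        [5,6] "clearly" : NP
    [6,7] "saw" : (S/N)\NP
  [7,8] "near" : N

N/S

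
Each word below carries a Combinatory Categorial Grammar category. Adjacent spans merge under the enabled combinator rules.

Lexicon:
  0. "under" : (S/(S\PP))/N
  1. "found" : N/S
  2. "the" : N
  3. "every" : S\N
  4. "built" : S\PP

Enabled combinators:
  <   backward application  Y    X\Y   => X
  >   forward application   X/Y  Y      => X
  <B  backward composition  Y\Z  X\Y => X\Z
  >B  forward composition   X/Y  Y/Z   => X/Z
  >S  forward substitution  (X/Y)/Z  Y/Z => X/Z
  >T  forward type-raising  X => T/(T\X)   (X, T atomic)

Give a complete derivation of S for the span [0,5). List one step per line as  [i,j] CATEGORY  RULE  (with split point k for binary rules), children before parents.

[0,1] (S/(S\PP))/N  lex  "under"
[1,2] N/S  lex  "found"
[2,3] N  lex  "the"
[3,4] S\N  lex  "every"
[2,4] S  <  k=3
[1,4] N  >  k=2
[0,4] S/(S\PP)  >  k=1
[4,5] S\PP  lex  "built"
[0,5] S  >  k=4

[0,5] S   >
  [0,4] S/(S\PP)   >
    [0,1] "under" : (S/(S\PP))/N
    [1,4] N   >
      [1,2] "found" : N/S
      [2,4] S   <
        [2,3] "the" : N
        [3,4] "every" : S\N
  [4,5] "built" : S\PP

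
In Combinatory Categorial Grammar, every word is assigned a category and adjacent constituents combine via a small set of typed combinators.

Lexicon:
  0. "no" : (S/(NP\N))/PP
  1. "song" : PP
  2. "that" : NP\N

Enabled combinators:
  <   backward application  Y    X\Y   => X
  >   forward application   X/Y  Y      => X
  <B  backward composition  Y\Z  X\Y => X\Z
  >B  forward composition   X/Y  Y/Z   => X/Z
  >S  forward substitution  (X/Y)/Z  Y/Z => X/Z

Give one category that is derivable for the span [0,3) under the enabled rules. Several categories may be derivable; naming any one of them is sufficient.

[0,3] S   >
  [0,2] S/(NP\N)   >
    [0,1] "no" : (S/(NP\N))/PP
    [1,2] "song" : PP
  [2,3] "that" : NP\N

S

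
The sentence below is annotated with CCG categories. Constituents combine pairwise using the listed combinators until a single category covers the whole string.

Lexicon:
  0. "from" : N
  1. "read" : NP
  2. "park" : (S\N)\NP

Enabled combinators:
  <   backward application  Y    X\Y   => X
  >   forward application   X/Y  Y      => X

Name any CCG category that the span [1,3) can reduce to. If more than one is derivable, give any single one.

[0,3] S   <
  [0,1] "from" : N
  [1,3] S\N   <
    [1,2] "read" : NP
    [2,3] "park" : (S\N)\NP

S\N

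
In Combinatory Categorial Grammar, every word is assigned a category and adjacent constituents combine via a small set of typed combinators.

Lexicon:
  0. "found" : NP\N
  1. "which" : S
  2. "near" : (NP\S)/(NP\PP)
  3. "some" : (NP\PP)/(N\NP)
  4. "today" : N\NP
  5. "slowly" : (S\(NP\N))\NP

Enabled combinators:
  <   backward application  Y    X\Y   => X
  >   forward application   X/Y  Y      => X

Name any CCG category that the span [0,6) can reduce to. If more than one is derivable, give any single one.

[0,6] S   <
  [0,1] "found" : NP\N
  [1,6] S\(NP\N)   <
    [1,5] NP   <
      [1,2] "which" : S
      [2,5] NP\S   >
        [2,3] "near" : (NP\S)/(NP\PP)
        [3,5] NP\PP   >
          [3,4] "some" : (NP\PP)/(N\NP)
          [4,5] "today" : N\NP
    [5,6] "slowly" : (S\(NP\N))\NP

S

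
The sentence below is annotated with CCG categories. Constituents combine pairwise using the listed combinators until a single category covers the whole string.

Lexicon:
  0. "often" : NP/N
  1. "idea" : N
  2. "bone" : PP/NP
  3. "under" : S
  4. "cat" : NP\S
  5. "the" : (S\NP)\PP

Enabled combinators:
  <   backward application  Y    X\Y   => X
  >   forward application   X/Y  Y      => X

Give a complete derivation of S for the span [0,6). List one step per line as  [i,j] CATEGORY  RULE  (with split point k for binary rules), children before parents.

[0,6] S   <
  [0,2] NP   >
    [0,1] "often" : NP/N
    [1,2] "idea" : N
  [2,6] S\NP   <
    [2,5] PP   >
      [2,3] "bone" : PP/NP
      [3,5] NP   <
        [3,4] "under" : S
        [4,5] "cat" : NP\S
    [5,6] "the" : (S\NP)\PP

[0,1] NP/N  lex  "often"
[1,2] N  lex  "idea"
[0,2] NP  >  k=1
[2,3] PP/NP  lex  "bone"
[3,4] S  lex  "under"
[4,5] NP\S  lex  "cat"
[3,5] NP  <  k=4
[2,5] PP  >  k=3
[5,6] (S\NP)\PP  lex  "the"
[2,6] S\NP  <  k=5
[0,6] S  <  k=2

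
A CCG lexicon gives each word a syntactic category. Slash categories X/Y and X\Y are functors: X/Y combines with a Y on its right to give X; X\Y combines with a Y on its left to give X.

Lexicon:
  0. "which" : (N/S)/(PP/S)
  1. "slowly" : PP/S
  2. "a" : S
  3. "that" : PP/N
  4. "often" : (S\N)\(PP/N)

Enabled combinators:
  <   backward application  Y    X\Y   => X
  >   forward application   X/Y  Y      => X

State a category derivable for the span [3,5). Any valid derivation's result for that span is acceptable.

[0,5] S   <
  [0,3] N   >
    [0,2] N/S   >
      [0,1] "which" : (N/S)/(PP/S)
      [1,2] "slowly" : PP/S
    [2,3] "a" : S
  [3,5] S\N   <
    [3,4] "that" : PP/N
    [4,5] "often" : (S\N)\(PP/N)

S\N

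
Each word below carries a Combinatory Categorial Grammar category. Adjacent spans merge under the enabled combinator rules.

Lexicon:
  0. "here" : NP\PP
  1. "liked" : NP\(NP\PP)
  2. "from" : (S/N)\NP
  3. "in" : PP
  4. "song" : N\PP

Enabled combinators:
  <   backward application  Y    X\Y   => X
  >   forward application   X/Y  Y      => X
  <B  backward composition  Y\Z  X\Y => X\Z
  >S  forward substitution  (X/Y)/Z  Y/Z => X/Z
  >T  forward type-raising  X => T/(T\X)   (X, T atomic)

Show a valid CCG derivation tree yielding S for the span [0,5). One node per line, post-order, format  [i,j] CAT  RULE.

[0,5] S   >
  [0,3] S/N   <
    [0,2] NP   <
      [0,1] "here" : NP\PP
      [1,2] "liked" : NP\(NP\PP)
    [2,3] "from" : (S/N)\NP
  [3,5] N   <
    [3,4] "in" : PP
    [4,5] "song" : N\PP

[0,1] NP\PP  lex  "here"
[1,2] NP\(NP\PP)  lex  "liked"
[0,2] NP  <  k=1
[2,3] (S/N)\NP  lex  "from"
[0,3] S/N  <  k=2
[3,4] PP  lex  "in"
[4,5] N\PP  lex  "song"
[3,5] N  <  k=4
[0,5] S  >  k=3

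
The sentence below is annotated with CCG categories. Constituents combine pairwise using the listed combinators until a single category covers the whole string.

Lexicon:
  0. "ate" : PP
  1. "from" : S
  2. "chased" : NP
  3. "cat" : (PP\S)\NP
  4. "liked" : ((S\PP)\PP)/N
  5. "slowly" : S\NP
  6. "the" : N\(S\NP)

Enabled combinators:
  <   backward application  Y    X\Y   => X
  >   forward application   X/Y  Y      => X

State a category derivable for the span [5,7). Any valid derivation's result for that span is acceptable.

N

[0,7] S   <
  [0,1] "ate" : PP
  [1,7] S\PP   <
    [1,4] PP   <
      [1,2] "from" : S
      [2,4] PP\S   <
        [2,3] "chased" : NP
        [3,4] "cat" : (PP\S)\NP
    [4,7] (S\PP)\PP   >
      [4,5] "liked" : ((S\PP)\PP)/N
      [5,7] N   <
        [5,6] "slowly" : S\NP
        [6,7] "the" : N\(S\NP)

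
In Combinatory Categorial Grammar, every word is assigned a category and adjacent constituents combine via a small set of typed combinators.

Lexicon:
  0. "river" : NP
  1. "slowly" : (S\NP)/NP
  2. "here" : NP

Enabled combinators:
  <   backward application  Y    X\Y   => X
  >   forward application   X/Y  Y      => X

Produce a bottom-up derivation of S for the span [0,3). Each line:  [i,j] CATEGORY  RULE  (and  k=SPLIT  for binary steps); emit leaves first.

[0,1] NP  lex  "river"
[1,2] (S\NP)/NP  lex  "slowly"
[2,3] NP  lex  "here"
[1,3] S\NP  >  k=2
[0,3] S  <  k=1

[0,3] S   <
  [0,1] "river" : NP
  [1,3] S\NP   >
    [1,2] "slowly" : (S\NP)/NP
    [2,3] "here" : NP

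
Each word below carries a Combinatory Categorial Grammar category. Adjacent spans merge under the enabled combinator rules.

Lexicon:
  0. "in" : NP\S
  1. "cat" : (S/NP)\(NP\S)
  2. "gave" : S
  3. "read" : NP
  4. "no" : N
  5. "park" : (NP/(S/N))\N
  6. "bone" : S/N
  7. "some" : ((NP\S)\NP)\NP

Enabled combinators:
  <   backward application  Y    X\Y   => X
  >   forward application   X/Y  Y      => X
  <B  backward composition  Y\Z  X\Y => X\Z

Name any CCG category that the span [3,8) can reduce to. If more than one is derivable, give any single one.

NP\S

[0,8] S   >
  [0,2] S/NP   <
    [0,1] "in" : NP\S
    [1,2] "cat" : (S/NP)\(NP\S)
  [2,8] NP   <
    [2,3] "gave" : S
    [3,8] NP\S   <
      [3,4] "read" : NP
      [4,8] (NP\S)\NP   <
        [4,7] NP   >
          [4,6] NP/(S/N)   <
            [4,5] "no" : N
            [5,6] "park" : (NP/(S/N))\N
          [6,7] "bone" : S/N
        [7,8] "some" : ((NP\S)\NP)\NP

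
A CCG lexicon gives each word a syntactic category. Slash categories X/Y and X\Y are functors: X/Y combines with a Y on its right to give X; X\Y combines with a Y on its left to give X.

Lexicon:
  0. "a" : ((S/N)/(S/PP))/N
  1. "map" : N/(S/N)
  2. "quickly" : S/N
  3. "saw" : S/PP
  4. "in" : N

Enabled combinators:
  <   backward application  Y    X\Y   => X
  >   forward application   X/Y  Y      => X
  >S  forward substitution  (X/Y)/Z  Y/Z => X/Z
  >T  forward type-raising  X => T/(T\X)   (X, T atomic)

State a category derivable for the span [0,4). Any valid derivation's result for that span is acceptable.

S/N

[0,5] S   >
  [0,4] S/N   >
    [0,3] (S/N)/(S/PP)   >
      [0,1] "a" : ((S/N)/(S/PP))/N
      [1,3] N   >
        [1,2] "map" : N/(S/N)
        [2,3] "quickly" : S/N
    [3,4] "saw" : S/PP
  [4,5] "in" : N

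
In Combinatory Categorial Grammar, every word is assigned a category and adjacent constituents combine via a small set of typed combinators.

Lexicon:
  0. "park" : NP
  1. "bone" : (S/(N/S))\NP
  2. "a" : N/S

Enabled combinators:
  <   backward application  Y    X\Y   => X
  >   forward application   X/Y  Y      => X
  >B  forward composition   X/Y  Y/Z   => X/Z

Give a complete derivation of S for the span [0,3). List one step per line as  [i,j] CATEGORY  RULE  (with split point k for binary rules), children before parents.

[0,3] S   >
  [0,2] S/(N/S)   <
    [0,1] "park" : NP
    [1,2] "bone" : (S/(N/S))\NP
  [2,3] "a" : N/S

[0,1] NP  lex  "park"
[1,2] (S/(N/S))\NP  lex  "bone"
[0,2] S/(N/S)  <  k=1
[2,3] N/S  lex  "a"
[0,3] S  >  k=2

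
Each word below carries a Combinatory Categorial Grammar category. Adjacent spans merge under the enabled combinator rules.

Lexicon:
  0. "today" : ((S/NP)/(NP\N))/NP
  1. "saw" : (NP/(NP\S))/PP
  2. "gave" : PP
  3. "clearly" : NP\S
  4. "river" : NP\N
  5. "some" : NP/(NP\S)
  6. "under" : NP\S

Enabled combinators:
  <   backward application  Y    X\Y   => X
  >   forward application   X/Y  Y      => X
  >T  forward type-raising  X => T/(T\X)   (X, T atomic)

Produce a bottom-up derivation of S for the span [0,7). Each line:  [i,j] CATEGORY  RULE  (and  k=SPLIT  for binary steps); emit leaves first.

[0,7] S   >
  [0,5] S/NP   >
    [0,4] (S/NP)/(NP\N)   >
      [0,1] "today" : ((S/NP)/(NP\N))/NP
      [1,4] NP   >
        [1,3] NP/(NP\S)   >
          [1,2] "saw" : (NP/(NP\S))/PP
          [2,3] "gave" : PP
        [3,4] "clearly" : NP\S
    [4,5] "river" : NP\N
  [5,7] NP   >
    [5,6] "some" : NP/(NP\S)
    [6,7] "under" : NP\S

[0,1] ((S/NP)/(NP\N))/NP  lex  "today"
[1,2] (NP/(NP\S))/PP  lex  "saw"
[2,3] PP  lex  "gave"
[1,3] NP/(NP\S)  >  k=2
[3,4] NP\S  lex  "clearly"
[1,4] NP  >  k=3
[0,4] (S/NP)/(NP\N)  >  k=1
[4,5] NP\N  lex  "river"
[0,5] S/NP  >  k=4
[5,6] NP/(NP\S)  lex  "some"
[6,7] NP\S  lex  "under"
[5,7] NP  >  k=6
[0,7] S  >  k=5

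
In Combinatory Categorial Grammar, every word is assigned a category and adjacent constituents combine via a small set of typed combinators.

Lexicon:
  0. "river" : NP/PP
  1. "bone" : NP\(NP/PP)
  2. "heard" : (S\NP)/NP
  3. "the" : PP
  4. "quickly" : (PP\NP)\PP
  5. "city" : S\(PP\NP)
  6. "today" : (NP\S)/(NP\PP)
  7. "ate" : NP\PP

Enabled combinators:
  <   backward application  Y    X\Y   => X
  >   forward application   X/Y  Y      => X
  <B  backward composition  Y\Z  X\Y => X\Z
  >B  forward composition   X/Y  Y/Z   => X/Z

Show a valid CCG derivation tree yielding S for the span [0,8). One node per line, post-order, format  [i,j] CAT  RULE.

[0,1] NP/PP  lex  "river"
[1,2] NP\(NP/PP)  lex  "bone"
[0,2] NP  <  k=1
[2,3] (S\NP)/NP  lex  "heard"
[3,4] PP  lex  "the"
[4,5] (PP\NP)\PP  lex  "quickly"
[5,6] S\(PP\NP)  lex  "city"
[4,6] S\PP  <B  k=5
[6,7] (NP\S)/(NP\PP)  lex  "today"
[7,8] NP\PP  lex  "ate"
[6,8] NP\S  >  k=7
[4,8] NP\PP  <B  k=6
[3,8] NP  <  k=4
[2,8] S\NP  >  k=3
[0,8] S  <  k=2

[0,8] S   <
  [0,2] NP   <
    [0,1] "river" : NP/PP
    [1,2] "bone" : NP\(NP/PP)
  [2,8] S\NP   >
    [2,3] "heard" : (S\NP)/NP
    [3,8] NP   <
      [3,4] "the" : PP
      [4,8] NP\PP   <B
        [4,6] S\PP   <B
          [4,5] "quickly" : (PP\NP)\PP
          [5,6] "city" : S\(PP\NP)
        [6,8] NP\S   >
          [6,7] "today" : (NP\S)/(NP\PP)
          [7,8] "ate" : NP\PP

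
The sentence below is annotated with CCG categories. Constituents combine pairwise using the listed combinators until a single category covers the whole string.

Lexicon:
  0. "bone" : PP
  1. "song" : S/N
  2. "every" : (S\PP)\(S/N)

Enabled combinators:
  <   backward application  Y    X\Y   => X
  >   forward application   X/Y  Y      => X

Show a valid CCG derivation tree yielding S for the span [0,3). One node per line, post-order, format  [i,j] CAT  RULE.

[0,1] PP  lex  "bone"
[1,2] S/N  lex  "song"
[2,3] (S\PP)\(S/N)  lex  "every"
[1,3] S\PP  <  k=2
[0,3] S  <  k=1

[0,3] S   <
  [0,1] "bone" : PP
  [1,3] S\PP   <
    [1,2] "song" : S/N
    [2,3] "every" : (S\PP)\(S/N)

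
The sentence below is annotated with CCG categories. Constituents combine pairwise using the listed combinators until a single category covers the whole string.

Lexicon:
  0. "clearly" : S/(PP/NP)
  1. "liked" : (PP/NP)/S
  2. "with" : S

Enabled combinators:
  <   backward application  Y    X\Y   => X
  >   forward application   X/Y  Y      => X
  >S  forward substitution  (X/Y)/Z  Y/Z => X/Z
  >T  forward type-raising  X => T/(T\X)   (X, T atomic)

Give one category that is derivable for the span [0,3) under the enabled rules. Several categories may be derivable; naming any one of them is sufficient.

[0,3] S   >
  [0,1] "clearly" : S/(PP/NP)
  [1,3] PP/NP   >
    [1,2] "liked" : (PP/NP)/S
    [2,3] "with" : S

S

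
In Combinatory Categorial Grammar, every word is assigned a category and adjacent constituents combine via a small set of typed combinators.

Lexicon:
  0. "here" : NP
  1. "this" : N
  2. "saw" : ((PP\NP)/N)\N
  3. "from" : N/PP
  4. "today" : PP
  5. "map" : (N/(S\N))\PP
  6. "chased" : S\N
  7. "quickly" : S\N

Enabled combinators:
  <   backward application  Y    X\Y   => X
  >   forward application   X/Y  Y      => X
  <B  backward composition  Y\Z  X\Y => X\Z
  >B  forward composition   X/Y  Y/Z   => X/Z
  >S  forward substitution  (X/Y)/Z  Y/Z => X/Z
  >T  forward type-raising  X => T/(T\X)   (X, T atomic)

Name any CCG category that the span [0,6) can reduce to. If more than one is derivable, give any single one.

N/(S\N)

[0,8] S   <
  [0,7] N   >
    [0,6] N/(S\N)   <
      [0,5] PP   >
        [0,1] PP/(PP\NP)   >T
          [0,1] "here" : NP
        [1,5] PP\NP   >
          [1,3] (PP\NP)/N   <
            [1,2] "this" : N
            [2,3] "saw" : ((PP\NP)/N)\N
          [3,5] N   >
            [3,4] "from" : N/PP
            [4,5] "today" : PP
      [5,6] "map" : (N/(S\N))\PP
    [6,7] "chased" : S\N
  [7,8] "quickly" : S\N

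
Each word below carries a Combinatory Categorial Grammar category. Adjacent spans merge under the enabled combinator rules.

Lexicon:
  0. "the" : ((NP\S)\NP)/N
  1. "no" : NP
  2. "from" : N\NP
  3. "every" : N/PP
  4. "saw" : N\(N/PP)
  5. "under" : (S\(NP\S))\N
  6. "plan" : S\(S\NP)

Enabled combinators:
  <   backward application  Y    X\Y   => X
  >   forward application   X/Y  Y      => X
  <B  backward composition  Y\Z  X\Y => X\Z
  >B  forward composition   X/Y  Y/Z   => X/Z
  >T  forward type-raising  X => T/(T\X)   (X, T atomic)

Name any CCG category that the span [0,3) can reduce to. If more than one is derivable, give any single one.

[0,7] S   <
  [0,6] S\NP   <B
    [0,3] (NP\S)\NP   >
      [0,1] "the" : ((NP\S)\NP)/N
      [1,3] N   <
        [1,2] "no" : NP
        [2,3] "from" : N\NP
    [3,6] S\(NP\S)   <
      [3,5] N   <
        [3,4] "every" : N/PP
        [4,5] "saw" : N\(N/PP)
      [5,6] "under" : (S\(NP\S))\N
  [6,7] "plan" : S\(S\NP)

(NP\S)\NP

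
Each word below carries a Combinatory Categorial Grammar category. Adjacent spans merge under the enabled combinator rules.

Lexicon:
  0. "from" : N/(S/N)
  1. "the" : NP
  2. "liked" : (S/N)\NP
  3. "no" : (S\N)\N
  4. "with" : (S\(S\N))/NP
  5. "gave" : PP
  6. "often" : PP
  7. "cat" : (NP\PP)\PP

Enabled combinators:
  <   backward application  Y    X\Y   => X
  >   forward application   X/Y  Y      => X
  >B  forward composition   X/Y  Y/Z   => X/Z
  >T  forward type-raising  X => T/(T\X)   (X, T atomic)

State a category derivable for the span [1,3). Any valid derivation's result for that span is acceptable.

S/N

[0,8] S   <
  [0,4] S\N   <
    [0,3] N   >
      [0,1] "from" : N/(S/N)
      [1,3] S/N   <
        [1,2] "the" : NP
        [2,3] "liked" : (S/N)\NP
    [3,4] "no" : (S\N)\N
  [4,8] S\(S\N)   >
    [4,5] "with" : (S\(S\N))/NP
    [5,8] NP   <
      [5,6] "gave" : PP
      [6,8] NP\PP   <
        [6,7] "often" : PP
        [7,8] "cat" : (NP\PP)\PP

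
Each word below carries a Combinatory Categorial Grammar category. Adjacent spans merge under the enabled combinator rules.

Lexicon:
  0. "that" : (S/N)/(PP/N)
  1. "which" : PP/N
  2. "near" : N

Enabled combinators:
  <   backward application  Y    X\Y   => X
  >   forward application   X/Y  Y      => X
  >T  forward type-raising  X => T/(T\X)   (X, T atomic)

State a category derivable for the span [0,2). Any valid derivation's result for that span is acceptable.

[0,3] S   >
  [0,2] S/N   >
    [0,1] "that" : (S/N)/(PP/N)
    [1,2] "which" : PP/N
  [2,3] "near" : N

S/N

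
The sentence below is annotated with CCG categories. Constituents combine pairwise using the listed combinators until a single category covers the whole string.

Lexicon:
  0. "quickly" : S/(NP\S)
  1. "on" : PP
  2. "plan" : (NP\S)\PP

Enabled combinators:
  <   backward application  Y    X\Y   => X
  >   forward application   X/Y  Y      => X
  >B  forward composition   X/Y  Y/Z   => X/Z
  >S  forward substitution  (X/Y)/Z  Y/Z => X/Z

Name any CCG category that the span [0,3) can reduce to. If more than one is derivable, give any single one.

S

[0,3] S   >
  [0,1] "quickly" : S/(NP\S)
  [1,3] NP\S   <
    [1,2] "on" : PP
    [2,3] "plan" : (NP\S)\PP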